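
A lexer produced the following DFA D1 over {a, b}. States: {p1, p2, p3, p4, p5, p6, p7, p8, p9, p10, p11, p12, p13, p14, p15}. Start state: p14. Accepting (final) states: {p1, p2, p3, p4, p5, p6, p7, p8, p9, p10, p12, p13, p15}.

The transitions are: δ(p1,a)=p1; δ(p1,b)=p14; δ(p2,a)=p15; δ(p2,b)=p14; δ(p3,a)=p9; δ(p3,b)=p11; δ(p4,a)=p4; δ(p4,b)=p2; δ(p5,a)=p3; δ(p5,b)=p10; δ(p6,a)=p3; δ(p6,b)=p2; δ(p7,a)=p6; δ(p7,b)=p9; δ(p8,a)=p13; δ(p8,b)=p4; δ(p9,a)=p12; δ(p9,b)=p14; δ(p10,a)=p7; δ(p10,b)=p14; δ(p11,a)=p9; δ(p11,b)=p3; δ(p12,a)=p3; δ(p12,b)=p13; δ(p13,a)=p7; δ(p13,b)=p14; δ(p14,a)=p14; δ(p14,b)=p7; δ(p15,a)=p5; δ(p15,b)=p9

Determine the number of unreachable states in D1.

BFS from p14 reaches {p2, p3, p5, p6, p7, p9, p10, p11, p12, p13, p14, p15}; the 3 state(s) p1, p4, p8 are never visited.

3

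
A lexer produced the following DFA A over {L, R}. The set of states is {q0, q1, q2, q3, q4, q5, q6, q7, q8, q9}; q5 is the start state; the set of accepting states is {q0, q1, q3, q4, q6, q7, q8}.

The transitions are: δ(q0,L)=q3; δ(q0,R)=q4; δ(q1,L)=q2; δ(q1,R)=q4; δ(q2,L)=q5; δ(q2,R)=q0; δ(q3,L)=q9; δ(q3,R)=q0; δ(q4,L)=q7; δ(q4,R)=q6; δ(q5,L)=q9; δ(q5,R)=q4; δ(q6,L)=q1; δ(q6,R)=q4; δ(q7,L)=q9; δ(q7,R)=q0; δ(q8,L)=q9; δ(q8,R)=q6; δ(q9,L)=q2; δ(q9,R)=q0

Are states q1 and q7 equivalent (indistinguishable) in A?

States {q8} cannot be reached from the start state, so discard them.
Start with accepting vs non-accepting: {q0,q1,q3,q4,q6,q7} | {q2,q5,q9}.
Split {q0,q1,q3,q4,q6,q7} by δ(·,L) → {q0,q4,q6} and {q1,q3,q7}.
The partition is now stable with 3 blocks: {q0,q4,q6} | {q2,q5,q9} | {q1,q3,q7}.
q1 and q7 lie in the same block of the stable partition, so they are equivalent — no string distinguishes them.

Yes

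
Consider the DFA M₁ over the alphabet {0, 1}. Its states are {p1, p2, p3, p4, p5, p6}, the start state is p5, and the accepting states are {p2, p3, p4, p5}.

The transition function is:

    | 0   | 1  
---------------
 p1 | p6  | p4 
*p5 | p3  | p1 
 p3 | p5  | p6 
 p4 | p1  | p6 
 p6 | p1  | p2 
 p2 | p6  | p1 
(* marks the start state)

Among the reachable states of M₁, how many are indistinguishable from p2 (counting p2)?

Every state is reachable, so we keep all 6.
Initial partition by acceptance: {p2,p3,p4,p5} | {p1,p6}.
Split {p2,p3,p4,p5} by δ(·,0) → {p2,p4} and {p3,p5}.
No further refinement is possible. Final partition (3 blocks): {p2,p4} | {p1,p6} | {p3,p5}.
The equivalence class containing p2 is {p2,p4}, of size 2.

2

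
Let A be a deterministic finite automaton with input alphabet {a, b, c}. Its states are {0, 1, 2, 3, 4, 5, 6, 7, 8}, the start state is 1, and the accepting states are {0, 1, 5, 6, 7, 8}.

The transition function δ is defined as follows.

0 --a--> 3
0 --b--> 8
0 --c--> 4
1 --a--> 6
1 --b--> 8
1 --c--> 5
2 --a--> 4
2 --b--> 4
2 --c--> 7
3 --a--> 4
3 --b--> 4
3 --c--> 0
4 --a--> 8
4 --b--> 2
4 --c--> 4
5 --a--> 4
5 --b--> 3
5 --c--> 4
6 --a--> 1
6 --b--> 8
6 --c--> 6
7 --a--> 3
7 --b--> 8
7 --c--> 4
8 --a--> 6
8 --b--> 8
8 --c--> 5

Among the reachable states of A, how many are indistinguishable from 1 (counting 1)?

2

Every state is reachable, so we keep all 9.
Initial partition by acceptance: {0,1,5,6,7,8} | {2,3,4}.
Split {0,1,5,6,7,8} by δ(·,a) → {0,5,7} and {1,6,8}.
Split {0,5,7} by δ(·,b) → {0,7} and {5}.
Refine {2,3,4} on symbol a: members go to different blocks, giving {2,3} and {4}.
On input c, block {1,6,8} splits into {1,8} and {6}.
Stable partition: {0,7} | {2,3} | {1,8} | {5} | {4} | {6} — 6 equivalence classes.
The equivalence class containing 1 is {1,8}, of size 2.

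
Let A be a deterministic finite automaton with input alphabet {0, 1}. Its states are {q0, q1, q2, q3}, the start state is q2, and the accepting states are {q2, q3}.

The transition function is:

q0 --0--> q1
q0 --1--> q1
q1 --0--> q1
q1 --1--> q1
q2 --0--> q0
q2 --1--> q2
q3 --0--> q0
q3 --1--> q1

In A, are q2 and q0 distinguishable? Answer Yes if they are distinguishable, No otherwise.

Yes

States {q3} cannot be reached from the start state, so discard them.
Initial partition by acceptance: {q2} | {q0,q1}.
The partition is now stable with 2 blocks: {q2} | {q0,q1}.
q2 and q0 end up in different blocks, so they are distinguishable. For instance, the string 'ε' is accepted from only q2.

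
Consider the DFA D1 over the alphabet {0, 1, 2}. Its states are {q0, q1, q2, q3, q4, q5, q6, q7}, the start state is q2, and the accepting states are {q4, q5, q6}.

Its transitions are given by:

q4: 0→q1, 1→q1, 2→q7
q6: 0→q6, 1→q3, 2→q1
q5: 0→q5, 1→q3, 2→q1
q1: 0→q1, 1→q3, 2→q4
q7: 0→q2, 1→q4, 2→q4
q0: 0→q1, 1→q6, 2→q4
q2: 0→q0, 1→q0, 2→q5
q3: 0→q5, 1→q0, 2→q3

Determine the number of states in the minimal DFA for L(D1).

All states are reachable from the start state.
Initial partition by acceptance: {q4,q5,q6} | {q0,q1,q2,q3,q7}.
Refine {q4,q5,q6} on symbol 0: members go to different blocks, giving {q5,q6} and {q4}.
Split {q0,q1,q2,q3,q7} by δ(·,0) → {q0,q1,q2,q7} and {q3}.
Refine {q0,q1,q2,q7} on symbol 1: members go to different blocks, giving {q0} and {q1} and {q2} and {q7}.
No further refinement is possible. Final partition (7 blocks): {q5,q6} | {q0} | {q4} | {q3} | {q1} | {q2} | {q7}.

7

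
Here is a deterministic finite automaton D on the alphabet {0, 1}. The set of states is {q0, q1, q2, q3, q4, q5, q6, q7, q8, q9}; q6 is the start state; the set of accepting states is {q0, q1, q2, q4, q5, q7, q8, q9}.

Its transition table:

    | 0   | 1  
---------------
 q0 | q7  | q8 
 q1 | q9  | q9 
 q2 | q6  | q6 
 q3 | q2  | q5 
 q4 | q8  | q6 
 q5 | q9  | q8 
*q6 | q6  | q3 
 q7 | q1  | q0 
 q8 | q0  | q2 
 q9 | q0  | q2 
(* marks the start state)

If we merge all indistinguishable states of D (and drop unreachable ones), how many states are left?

Reachable states from the start: {q0,q1,q2,q3,q5,q6,q7,q8,q9}. Unreachable: {q4} — drop them.
Initial partition by acceptance: {q0,q1,q2,q5,q7,q8,q9} | {q3,q6}.
Split {q0,q1,q2,q5,q7,q8,q9} by δ(·,0) → {q0,q1,q5,q7,q8,q9} and {q2}.
Refine {q0,q1,q5,q7,q8,q9} on symbol 1: members go to different blocks, giving {q0,q1,q5,q7} and {q8,q9}.
On input 0, block {q0,q1,q5,q7} splits into {q0,q7} and {q1,q5}.
On input 0, block {q0,q7} splits into {q0} and {q7}.
On input 0, block {q3,q6} splits into {q3} and {q6}.
Stable partition: {q0} | {q3} | {q2} | {q8,q9} | {q1,q5} | {q7} | {q6} — 7 equivalence classes.

7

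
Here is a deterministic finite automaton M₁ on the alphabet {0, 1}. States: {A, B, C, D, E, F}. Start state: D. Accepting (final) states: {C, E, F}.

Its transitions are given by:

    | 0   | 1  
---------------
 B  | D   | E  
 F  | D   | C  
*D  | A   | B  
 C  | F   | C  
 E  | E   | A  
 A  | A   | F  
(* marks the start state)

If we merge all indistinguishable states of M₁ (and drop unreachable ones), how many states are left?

6

Every state is reachable, so we keep all 6.
Initial partition by acceptance: {C,E,F} | {A,B,D}.
Refine {C,E,F} on symbol 0: members go to different blocks, giving {C,E} and {F}.
Refine {C,E} on symbol 0: members go to different blocks, giving {C} and {E}.
Split {A,B,D} by δ(·,1) → {A} and {B} and {D}.
Stable partition: {C} | {A} | {F} | {E} | {B} | {D} — 6 equivalence classes.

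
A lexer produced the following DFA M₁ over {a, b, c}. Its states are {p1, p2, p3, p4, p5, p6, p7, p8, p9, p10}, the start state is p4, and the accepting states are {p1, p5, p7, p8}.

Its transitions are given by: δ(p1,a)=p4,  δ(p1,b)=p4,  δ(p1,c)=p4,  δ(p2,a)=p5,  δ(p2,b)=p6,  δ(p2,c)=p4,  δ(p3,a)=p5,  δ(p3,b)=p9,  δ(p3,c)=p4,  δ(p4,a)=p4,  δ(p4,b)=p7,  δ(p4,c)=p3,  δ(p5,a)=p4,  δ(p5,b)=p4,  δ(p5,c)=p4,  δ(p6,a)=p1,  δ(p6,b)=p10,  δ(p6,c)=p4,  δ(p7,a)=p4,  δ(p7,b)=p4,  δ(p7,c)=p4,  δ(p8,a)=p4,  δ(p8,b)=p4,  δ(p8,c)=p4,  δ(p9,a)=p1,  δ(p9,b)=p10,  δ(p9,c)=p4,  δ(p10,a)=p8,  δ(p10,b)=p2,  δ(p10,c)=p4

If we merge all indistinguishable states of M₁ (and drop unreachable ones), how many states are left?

All states are reachable from the start state.
Start with accepting vs non-accepting: {p1,p5,p7,p8} | {p2,p3,p4,p6,p9,p10}.
On input a, block {p2,p3,p4,p6,p9,p10} splits into {p2,p3,p6,p9,p10} and {p4}.
Stable partition: {p1,p5,p7,p8} | {p2,p3,p6,p9,p10} | {p4} — 3 equivalence classes.

3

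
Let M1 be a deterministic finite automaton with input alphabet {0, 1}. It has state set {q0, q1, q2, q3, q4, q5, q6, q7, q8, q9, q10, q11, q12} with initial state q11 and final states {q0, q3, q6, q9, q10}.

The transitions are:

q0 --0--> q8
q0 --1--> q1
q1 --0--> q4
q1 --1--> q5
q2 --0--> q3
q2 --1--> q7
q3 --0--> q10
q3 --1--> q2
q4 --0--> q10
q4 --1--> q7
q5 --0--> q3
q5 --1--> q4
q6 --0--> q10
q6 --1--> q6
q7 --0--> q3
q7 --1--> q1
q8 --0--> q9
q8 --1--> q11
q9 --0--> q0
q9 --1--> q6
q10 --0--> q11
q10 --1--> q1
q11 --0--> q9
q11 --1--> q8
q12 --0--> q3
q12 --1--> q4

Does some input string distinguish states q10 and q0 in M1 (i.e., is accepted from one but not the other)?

Reachable states from the start: {q0,q1,q2,q3,q4,q5,q6,q7,q8,q9,q10,q11}. Unreachable: {q12} — drop them.
Start with accepting vs non-accepting: {q0,q3,q6,q9,q10} | {q1,q2,q4,q5,q7,q8,q11}.
Refine {q0,q3,q6,q9,q10} on symbol 0: members go to different blocks, giving {q3,q6,q9} and {q0,q10}.
Split {q3,q6,q9} by δ(·,1) → {q6,q9} and {q3}.
Refine {q1,q2,q4,q5,q7,q8,q11} on symbol 0: members go to different blocks, giving {q2,q5,q7} and {q8,q11} and {q1} and {q4}.
Split {q2,q5,q7} by δ(·,1) → {q2} and {q5} and {q7}.
The partition is now stable with 9 blocks: {q6,q9} | {q2} | {q0,q10} | {q3} | {q8,q11} | {q1} | {q4} | {q5} | {q7}.
q10 and q0 lie in the same block of the stable partition, so they are equivalent — no string distinguishes them.

No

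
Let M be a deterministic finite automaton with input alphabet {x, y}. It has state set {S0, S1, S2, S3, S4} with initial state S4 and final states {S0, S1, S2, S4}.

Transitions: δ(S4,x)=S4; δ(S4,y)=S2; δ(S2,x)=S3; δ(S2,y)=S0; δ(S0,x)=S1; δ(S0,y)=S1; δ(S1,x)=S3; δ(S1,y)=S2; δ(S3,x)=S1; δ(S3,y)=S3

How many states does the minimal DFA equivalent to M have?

P0 = {S0,S1,S2,S4} | {S3}.
On input x, block {S0,S1,S2,S4} splits into {S0,S4} and {S1,S2}.
Split {S0,S4} by δ(·,x) → {S0} and {S4}.
On input y, block {S1,S2} splits into {S1} and {S2}.
Stable partition: {S0} | {S3} | {S1} | {S4} | {S2} — 5 equivalence classes.

5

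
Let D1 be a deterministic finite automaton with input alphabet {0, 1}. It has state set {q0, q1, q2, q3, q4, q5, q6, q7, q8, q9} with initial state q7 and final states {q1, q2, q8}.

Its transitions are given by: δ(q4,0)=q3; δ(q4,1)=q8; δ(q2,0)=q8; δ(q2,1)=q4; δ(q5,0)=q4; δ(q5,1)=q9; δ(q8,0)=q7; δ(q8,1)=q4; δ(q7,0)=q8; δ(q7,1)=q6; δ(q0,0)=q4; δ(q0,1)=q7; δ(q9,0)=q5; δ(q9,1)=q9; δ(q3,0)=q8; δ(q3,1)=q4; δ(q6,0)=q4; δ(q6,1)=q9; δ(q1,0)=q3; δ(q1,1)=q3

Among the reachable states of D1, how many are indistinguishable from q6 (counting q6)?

Reachable states from the start: {q3,q4,q5,q6,q7,q8,q9}. Unreachable: {q0,q1,q2} — drop them.
Initial partition by acceptance: {q8} | {q3,q4,q5,q6,q7,q9}.
On input 0, block {q3,q4,q5,q6,q7,q9} splits into {q4,q5,q6,q9} and {q3,q7}.
Refine {q4,q5,q6,q9} on symbol 0: members go to different blocks, giving {q5,q6,q9} and {q4}.
Refine {q5,q6,q9} on symbol 0: members go to different blocks, giving {q5,q6} and {q9}.
On input 1, block {q3,q7} splits into {q3} and {q7}.
Stable partition: {q8} | {q5,q6} | {q3} | {q4} | {q9} | {q7} — 6 equivalence classes.
State q6 belongs to the block {q5,q6}, which has 2 states.

2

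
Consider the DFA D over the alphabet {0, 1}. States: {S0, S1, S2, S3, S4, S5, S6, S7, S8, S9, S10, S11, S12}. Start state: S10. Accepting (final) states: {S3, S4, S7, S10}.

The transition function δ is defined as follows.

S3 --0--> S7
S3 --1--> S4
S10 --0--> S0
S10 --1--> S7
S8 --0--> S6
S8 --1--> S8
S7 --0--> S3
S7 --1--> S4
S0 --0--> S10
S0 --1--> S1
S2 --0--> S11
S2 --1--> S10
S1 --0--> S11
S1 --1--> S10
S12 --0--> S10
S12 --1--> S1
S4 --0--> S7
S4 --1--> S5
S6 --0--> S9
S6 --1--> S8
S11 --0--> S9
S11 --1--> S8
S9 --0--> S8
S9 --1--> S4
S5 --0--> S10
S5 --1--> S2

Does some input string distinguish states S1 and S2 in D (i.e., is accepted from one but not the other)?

Reachable states from the start: {S0,S1,S2,S3,S4,S5,S6,S7,S8,S9,S10,S11}. Unreachable: {S12} — drop them.
Start with accepting vs non-accepting: {S3,S4,S7,S10} | {S0,S1,S2,S5,S6,S8,S9,S11}.
Split {S3,S4,S7,S10} by δ(·,0) → {S3,S4,S7} and {S10}.
Split {S3,S4,S7} by δ(·,1) → {S3,S7} and {S4}.
Split {S0,S1,S2,S5,S6,S8,S9,S11} by δ(·,0) → {S1,S2,S6,S8,S9,S11} and {S0,S5}.
Refine {S1,S2,S6,S8,S9,S11} on symbol 1: members go to different blocks, giving {S6,S8,S11} and {S1,S2} and {S9}.
Refine {S6,S8,S11} on symbol 0: members go to different blocks, giving {S6,S11} and {S8}.
Stable partition: {S3,S7} | {S6,S11} | {S10} | {S4} | {S0,S5} | {S1,S2} | {S9} | {S8} — 8 equivalence classes.
S1 and S2 lie in the same block of the stable partition, so they are equivalent — no string distinguishes them.

No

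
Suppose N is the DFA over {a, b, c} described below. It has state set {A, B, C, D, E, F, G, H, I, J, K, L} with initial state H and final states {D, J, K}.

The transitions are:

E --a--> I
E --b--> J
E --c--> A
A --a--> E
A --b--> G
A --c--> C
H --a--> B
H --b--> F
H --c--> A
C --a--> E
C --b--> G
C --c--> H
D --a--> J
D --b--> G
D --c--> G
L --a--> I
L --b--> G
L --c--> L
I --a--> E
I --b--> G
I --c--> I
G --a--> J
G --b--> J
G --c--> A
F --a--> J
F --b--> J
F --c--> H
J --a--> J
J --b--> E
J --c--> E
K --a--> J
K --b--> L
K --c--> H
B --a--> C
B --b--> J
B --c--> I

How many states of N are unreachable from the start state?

3

Starting at H and following transitions, the reachable set is {A, B, C, E, F, G, H, I, J}. That leaves D, K, L unreachable — 3 in total.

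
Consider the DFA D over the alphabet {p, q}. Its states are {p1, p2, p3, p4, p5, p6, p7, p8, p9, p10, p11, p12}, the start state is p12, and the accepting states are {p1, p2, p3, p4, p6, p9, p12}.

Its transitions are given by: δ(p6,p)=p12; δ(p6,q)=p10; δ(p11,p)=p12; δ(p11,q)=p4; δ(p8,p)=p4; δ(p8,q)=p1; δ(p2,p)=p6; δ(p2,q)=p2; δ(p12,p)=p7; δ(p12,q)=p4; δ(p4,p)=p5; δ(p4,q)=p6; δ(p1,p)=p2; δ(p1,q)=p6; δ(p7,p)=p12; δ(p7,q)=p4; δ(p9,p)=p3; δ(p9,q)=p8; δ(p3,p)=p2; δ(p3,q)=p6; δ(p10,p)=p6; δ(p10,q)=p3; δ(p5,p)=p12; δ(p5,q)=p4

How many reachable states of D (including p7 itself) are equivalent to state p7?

First remove the unreachable states {p1,p8,p9,p11}; 8 states remain.
Initial partition by acceptance: {p2,p3,p4,p6,p12} | {p5,p7,p10}.
Split {p2,p3,p4,p6,p12} by δ(·,p) → {p2,p3,p6} and {p4,p12}.
On input p, block {p2,p3,p6} splits into {p2,p3} and {p6}.
Refine {p2,p3} on symbol p: members go to different blocks, giving {p2} and {p3}.
On input p, block {p5,p7,p10} splits into {p5,p7} and {p10}.
Refine {p4,p12} on symbol q: members go to different blocks, giving {p4} and {p12}.
No further refinement is possible. Final partition (7 blocks): {p2} | {p5,p7} | {p4} | {p6} | {p3} | {p10} | {p12}.
State p7 belongs to the block {p5,p7}, which has 2 states.

2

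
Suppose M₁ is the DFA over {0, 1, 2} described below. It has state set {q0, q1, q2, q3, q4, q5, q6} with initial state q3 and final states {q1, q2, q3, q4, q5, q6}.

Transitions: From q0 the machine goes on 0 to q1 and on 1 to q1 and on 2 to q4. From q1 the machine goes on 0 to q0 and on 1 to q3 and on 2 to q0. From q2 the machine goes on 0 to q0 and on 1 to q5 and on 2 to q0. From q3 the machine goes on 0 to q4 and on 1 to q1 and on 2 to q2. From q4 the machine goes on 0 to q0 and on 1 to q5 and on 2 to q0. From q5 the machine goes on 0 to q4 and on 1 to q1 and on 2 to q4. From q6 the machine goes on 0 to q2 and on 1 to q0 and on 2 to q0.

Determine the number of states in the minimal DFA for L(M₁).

First remove the unreachable states {q6}; 6 states remain.
Initial partition by acceptance: {q1,q2,q3,q4,q5} | {q0}.
Refine {q1,q2,q3,q4,q5} on symbol 0: members go to different blocks, giving {q1,q2,q4} and {q3,q5}.
No further refinement is possible. Final partition (3 blocks): {q1,q2,q4} | {q0} | {q3,q5}.

3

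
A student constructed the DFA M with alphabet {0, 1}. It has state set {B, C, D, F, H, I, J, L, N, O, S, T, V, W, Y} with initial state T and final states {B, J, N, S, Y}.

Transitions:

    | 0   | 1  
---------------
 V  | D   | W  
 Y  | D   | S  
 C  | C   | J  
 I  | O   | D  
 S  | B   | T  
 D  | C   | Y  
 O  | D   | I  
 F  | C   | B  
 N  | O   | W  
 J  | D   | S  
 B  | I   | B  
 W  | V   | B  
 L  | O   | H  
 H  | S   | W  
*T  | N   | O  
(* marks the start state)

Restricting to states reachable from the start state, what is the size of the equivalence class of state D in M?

Reachable states from the start: {B,C,D,I,J,N,O,S,T,V,W,Y}. Unreachable: {F,H,L} — drop them.
Start with accepting vs non-accepting: {B,J,N,S,Y} | {C,D,I,O,T,V,W}.
On input 0, block {B,J,N,S,Y} splits into {B,J,N,Y} and {S}.
Refine {B,J,N,Y} on symbol 1: members go to different blocks, giving {J,Y} and {B} and {N}.
Refine {C,D,I,O,T,V,W} on symbol 0: members go to different blocks, giving {C,D,I,O,V,W} and {T}.
On input 1, block {C,D,I,O,V,W} splits into {I,O,V} and {C,D} and {W}.
Refine {I,O,V} on symbol 0: members go to different blocks, giving {O,V} and {I}.
On input 1, block {O,V} splits into {V} and {O}.
Stable partition: {J,Y} | {V} | {S} | {B} | {N} | {T} | {C,D} | {W} | {I} | {O} — 10 equivalence classes.
The equivalence class containing D is {C,D}, of size 2.

2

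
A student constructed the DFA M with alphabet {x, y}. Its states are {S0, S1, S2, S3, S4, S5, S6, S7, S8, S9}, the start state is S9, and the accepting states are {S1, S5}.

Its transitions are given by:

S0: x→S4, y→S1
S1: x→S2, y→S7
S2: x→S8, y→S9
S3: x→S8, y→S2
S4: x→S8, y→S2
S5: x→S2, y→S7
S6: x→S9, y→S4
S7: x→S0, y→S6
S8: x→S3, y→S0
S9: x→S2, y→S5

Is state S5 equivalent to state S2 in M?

Every state is reachable, so we keep all 10.
Start with accepting vs non-accepting: {S1,S5} | {S0,S2,S3,S4,S6,S7,S8,S9}.
On input y, block {S0,S2,S3,S4,S6,S7,S8,S9} splits into {S2,S3,S4,S6,S7,S8} and {S0,S9}.
Split {S2,S3,S4,S6,S7,S8} by δ(·,x) → {S2,S3,S4,S8} and {S6,S7}.
On input y, block {S2,S3,S4,S8} splits into {S2,S8} and {S3,S4}.
Refine {S2,S8} on symbol x: members go to different blocks, giving {S2} and {S8}.
Refine {S0,S9} on symbol x: members go to different blocks, giving {S0} and {S9}.
Split {S6,S7} by δ(·,x) → {S6} and {S7}.
The partition is now stable with 8 blocks: {S1,S5} | {S2} | {S0} | {S6} | {S3,S4} | {S8} | {S9} | {S7}.
S5 and S2 end up in different blocks, so they are distinguishable. For instance, the string 'ε' is accepted from only S5.

No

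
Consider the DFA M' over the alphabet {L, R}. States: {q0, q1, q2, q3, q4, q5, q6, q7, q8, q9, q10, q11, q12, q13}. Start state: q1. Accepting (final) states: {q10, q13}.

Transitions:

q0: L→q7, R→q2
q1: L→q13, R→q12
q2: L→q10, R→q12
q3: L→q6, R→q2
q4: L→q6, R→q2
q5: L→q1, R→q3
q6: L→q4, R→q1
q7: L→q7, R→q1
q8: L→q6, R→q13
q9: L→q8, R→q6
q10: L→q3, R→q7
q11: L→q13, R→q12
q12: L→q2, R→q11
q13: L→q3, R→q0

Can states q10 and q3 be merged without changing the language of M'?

States {q5,q8,q9} cannot be reached from the start state, so discard them.
Initial partition by acceptance: {q10,q13} | {q0,q1,q2,q3,q4,q6,q7,q11,q12}.
Refine {q0,q1,q2,q3,q4,q6,q7,q11,q12} on symbol L: members go to different blocks, giving {q0,q3,q4,q6,q7,q12} and {q1,q2,q11}.
On input L, block {q0,q3,q4,q6,q7,q12} splits into {q0,q3,q4,q6,q7} and {q12}.
The partition is now stable with 4 blocks: {q10,q13} | {q0,q3,q4,q6,q7} | {q1,q2,q11} | {q12}.
q10 and q3 end up in different blocks, so they are distinguishable. For instance, the string 'ε' is accepted from only q10.

No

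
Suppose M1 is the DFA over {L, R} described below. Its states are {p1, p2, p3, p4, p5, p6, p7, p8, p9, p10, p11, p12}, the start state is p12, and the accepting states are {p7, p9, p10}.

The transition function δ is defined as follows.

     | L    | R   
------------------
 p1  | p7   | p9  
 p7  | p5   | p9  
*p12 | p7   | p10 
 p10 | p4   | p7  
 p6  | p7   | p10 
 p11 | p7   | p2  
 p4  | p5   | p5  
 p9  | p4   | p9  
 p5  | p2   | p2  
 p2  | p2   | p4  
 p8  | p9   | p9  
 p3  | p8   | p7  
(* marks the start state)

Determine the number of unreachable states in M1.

BFS from p12 reaches {p2, p4, p5, p7, p9, p10, p12}; the 5 state(s) p1, p3, p6, p8, p11 are never visited.

5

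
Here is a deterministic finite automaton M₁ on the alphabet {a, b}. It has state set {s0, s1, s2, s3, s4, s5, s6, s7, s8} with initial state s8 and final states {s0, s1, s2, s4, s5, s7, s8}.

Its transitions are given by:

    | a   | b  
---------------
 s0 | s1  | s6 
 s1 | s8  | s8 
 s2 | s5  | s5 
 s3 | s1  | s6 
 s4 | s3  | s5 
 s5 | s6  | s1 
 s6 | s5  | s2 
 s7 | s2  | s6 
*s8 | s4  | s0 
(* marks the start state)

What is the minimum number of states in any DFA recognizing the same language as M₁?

8

States {s7} cannot be reached from the start state, so discard them.
P0 = {s0,s1,s2,s4,s5,s8} | {s3,s6}.
Refine {s0,s1,s2,s4,s5,s8} on symbol a: members go to different blocks, giving {s0,s1,s2,s8} and {s4,s5}.
On input a, block {s0,s1,s2,s8} splits into {s0,s1} and {s2,s8}.
Split {s0,s1} by δ(·,a) → {s0} and {s1}.
Split {s3,s6} by δ(·,a) → {s3} and {s6}.
Split {s4,s5} by δ(·,a) → {s4} and {s5}.
Refine {s2,s8} on symbol a: members go to different blocks, giving {s2} and {s8}.
Stable partition: {s0} | {s3} | {s4} | {s2} | {s1} | {s6} | {s5} | {s8} — 8 equivalence classes.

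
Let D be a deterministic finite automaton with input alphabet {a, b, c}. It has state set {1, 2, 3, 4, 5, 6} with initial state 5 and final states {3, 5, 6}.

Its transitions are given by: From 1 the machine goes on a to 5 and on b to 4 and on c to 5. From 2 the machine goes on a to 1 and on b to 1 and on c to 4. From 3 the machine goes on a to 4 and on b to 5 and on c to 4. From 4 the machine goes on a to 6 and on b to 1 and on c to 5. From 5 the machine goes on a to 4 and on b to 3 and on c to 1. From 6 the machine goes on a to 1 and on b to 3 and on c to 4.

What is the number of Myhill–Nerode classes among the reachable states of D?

Reachable states from the start: {1,3,4,5,6}. Unreachable: {2} — drop them.
P0 = {3,5,6} | {1,4}.
No further refinement is possible. Final partition (2 blocks): {3,5,6} | {1,4}.

2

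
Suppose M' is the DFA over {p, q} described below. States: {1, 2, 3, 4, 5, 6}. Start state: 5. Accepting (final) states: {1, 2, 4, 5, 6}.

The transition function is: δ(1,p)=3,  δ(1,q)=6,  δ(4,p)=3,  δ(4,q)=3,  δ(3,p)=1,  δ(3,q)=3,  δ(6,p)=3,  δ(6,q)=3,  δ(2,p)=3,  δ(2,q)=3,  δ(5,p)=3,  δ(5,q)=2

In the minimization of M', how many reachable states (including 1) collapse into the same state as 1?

States {4} cannot be reached from the start state, so discard them.
Start with accepting vs non-accepting: {1,2,5,6} | {3}.
Refine {1,2,5,6} on symbol q: members go to different blocks, giving {1,5} and {2,6}.
Stable partition: {1,5} | {3} | {2,6} — 3 equivalence classes.
State 1 belongs to the block {1,5}, which has 2 states.

2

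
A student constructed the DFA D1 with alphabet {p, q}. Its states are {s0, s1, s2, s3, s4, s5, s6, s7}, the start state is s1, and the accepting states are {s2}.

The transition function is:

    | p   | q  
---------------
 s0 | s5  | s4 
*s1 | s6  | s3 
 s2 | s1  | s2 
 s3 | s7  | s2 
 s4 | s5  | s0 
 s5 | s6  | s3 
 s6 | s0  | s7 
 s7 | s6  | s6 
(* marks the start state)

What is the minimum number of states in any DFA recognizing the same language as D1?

All states are reachable from the start state.
Start with accepting vs non-accepting: {s2} | {s0,s1,s3,s4,s5,s6,s7}.
On input q, block {s0,s1,s3,s4,s5,s6,s7} splits into {s0,s1,s4,s5,s6,s7} and {s3}.
Split {s0,s1,s4,s5,s6,s7} by δ(·,q) → {s0,s4,s6,s7} and {s1,s5}.
Refine {s0,s4,s6,s7} on symbol p: members go to different blocks, giving {s0,s4} and {s6,s7}.
Refine {s6,s7} on symbol p: members go to different blocks, giving {s6} and {s7}.
Stable partition: {s2} | {s0,s4} | {s3} | {s1,s5} | {s6} | {s7} — 6 equivalence classes.

6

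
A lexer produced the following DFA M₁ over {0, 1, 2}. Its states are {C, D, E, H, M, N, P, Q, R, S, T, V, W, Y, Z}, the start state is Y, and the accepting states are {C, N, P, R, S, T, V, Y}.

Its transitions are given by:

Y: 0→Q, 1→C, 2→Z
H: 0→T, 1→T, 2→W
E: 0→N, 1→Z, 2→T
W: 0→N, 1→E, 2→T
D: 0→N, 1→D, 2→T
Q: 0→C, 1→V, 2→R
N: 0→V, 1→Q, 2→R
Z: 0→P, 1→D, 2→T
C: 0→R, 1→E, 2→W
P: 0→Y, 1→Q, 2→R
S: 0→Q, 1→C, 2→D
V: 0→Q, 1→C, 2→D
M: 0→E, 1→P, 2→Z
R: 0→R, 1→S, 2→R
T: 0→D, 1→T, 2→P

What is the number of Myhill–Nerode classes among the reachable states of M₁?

Reachable states from the start: {C,D,E,N,P,Q,R,S,T,V,W,Y,Z}. Unreachable: {H,M} — drop them.
Initial partition by acceptance: {C,N,P,R,S,T,V,Y} | {D,E,Q,W,Z}.
Split {C,N,P,R,S,T,V,Y} by δ(·,0) → {C,N,P,R} and {S,T,V,Y}.
Split {C,N,P,R} by δ(·,0) → {N,P} and {C,R}.
Refine {D,E,Q,W,Z} on symbol 0: members go to different blocks, giving {D,E,W,Z} and {Q}.
Refine {S,T,V,Y} on symbol 0: members go to different blocks, giving {S,V,Y} and {T}.
Split {C,R} by δ(·,1) → {C} and {R}.
No further refinement is possible. Final partition (7 blocks): {N,P} | {D,E,W,Z} | {S,V,Y} | {C} | {Q} | {T} | {R}.

7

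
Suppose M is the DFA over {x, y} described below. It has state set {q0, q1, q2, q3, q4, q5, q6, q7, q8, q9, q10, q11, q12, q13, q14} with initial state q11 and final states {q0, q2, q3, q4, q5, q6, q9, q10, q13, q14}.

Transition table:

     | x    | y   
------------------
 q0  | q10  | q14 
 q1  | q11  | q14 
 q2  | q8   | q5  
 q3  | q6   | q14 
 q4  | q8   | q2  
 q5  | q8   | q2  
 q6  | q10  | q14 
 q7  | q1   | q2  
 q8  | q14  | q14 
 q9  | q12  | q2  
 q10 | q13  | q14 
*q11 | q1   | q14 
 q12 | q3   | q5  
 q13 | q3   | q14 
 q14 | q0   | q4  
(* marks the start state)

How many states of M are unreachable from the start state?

3

Starting at q11 and following transitions, the reachable set is {q0, q1, q2, q3, q4, q5, q6, q8, q10, q11, q13, q14}. That leaves q7, q9, q12 unreachable — 3 in total.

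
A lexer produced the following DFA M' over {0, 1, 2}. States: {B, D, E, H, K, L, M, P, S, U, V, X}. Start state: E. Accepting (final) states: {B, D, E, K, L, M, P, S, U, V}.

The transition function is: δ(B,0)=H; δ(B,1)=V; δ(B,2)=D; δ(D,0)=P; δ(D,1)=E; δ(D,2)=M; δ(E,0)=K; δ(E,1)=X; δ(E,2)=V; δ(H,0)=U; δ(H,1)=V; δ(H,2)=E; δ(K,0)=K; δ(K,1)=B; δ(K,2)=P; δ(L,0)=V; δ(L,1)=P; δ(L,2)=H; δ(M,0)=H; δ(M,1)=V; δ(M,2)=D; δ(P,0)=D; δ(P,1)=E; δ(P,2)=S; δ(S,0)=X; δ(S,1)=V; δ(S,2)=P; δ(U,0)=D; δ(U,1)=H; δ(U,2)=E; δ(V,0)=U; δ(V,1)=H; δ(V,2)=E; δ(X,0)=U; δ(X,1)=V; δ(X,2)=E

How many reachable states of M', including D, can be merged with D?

First remove the unreachable states {L}; 11 states remain.
Start with accepting vs non-accepting: {B,D,E,K,M,P,S,U,V} | {H,X}.
Refine {B,D,E,K,M,P,S,U,V} on symbol 0: members go to different blocks, giving {D,E,K,P,U,V} and {B,M,S}.
Split {D,E,K,P,U,V} by δ(·,1) → {E,U,V} and {D,P} and {K}.
Refine {E,U,V} on symbol 0: members go to different blocks, giving {V} and {E} and {U}.
The partition is now stable with 7 blocks: {V} | {H,X} | {B,M,S} | {D,P} | {K} | {E} | {U}.
The equivalence class containing D is {D,P}, of size 2.

2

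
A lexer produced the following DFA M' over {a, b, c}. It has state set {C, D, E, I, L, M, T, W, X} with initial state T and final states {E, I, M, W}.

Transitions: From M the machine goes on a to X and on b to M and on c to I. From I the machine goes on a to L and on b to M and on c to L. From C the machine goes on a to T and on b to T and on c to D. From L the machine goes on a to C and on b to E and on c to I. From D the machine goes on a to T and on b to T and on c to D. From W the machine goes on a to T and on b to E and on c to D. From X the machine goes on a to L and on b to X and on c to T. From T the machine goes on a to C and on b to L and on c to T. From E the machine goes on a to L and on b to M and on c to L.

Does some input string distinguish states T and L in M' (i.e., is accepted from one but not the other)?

States {W} cannot be reached from the start state, so discard them.
Initial partition by acceptance: {E,I,M} | {C,D,L,T,X}.
Refine {E,I,M} on symbol c: members go to different blocks, giving {E,I} and {M}.
On input b, block {C,D,L,T,X} splits into {C,D,T,X} and {L}.
Split {C,D,T,X} by δ(·,a) → {C,D,T} and {X}.
Split {C,D,T} by δ(·,b) → {C,D} and {T}.
No further refinement is possible. Final partition (6 blocks): {E,I} | {C,D} | {M} | {L} | {X} | {T}.
T and L end up in different blocks, so they are distinguishable. For instance, the string 'b' is accepted from only L.

Yes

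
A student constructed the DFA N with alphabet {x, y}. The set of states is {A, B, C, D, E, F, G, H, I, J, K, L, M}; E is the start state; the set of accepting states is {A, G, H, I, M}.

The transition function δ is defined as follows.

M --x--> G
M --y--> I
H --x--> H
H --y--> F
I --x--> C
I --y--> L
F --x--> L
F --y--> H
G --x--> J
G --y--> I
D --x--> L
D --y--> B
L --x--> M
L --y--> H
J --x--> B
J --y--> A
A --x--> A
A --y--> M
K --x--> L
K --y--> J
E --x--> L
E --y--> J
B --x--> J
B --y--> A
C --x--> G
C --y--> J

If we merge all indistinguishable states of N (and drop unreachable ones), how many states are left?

10

Reachable states from the start: {A,B,C,E,F,G,H,I,J,L,M}. Unreachable: {D,K} — drop them.
P0 = {A,G,H,I,M} | {B,C,E,F,J,L}.
Split {A,G,H,I,M} by δ(·,x) → {A,H,M} and {G,I}.
On input x, block {A,H,M} splits into {A,H} and {M}.
Split {A,H} by δ(·,y) → {A} and {H}.
Refine {B,C,E,F,J,L} on symbol x: members go to different blocks, giving {B,E,F,J} and {C} and {L}.
Refine {B,E,F,J} on symbol x: members go to different blocks, giving {B,J} and {E,F}.
Refine {G,I} on symbol x: members go to different blocks, giving {G} and {I}.
On input y, block {E,F} splits into {E} and {F}.
Stable partition: {A} | {B,J} | {G} | {M} | {H} | {C} | {L} | {E} | {I} | {F} — 10 equivalence classes.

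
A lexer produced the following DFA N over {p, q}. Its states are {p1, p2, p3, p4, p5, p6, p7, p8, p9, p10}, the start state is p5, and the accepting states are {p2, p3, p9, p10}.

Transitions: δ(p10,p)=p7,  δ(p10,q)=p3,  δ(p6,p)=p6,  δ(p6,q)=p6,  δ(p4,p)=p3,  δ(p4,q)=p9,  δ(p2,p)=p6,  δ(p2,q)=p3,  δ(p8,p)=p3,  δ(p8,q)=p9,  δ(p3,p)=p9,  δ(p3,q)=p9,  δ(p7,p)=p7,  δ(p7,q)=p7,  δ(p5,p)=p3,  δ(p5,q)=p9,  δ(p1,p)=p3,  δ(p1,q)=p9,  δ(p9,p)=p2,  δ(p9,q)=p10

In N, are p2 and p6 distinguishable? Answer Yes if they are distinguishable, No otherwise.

States {p1,p4,p8} cannot be reached from the start state, so discard them.
Start with accepting vs non-accepting: {p2,p3,p9,p10} | {p5,p6,p7}.
Refine {p2,p3,p9,p10} on symbol p: members go to different blocks, giving {p2,p10} and {p3,p9}.
Split {p5,p6,p7} by δ(·,p) → {p6,p7} and {p5}.
On input p, block {p3,p9} splits into {p3} and {p9}.
Stable partition: {p2,p10} | {p6,p7} | {p3} | {p5} | {p9} — 5 equivalence classes.
p2 and p6 end up in different blocks, so they are distinguishable. For instance, the string 'ε' is accepted from only p2.

Yes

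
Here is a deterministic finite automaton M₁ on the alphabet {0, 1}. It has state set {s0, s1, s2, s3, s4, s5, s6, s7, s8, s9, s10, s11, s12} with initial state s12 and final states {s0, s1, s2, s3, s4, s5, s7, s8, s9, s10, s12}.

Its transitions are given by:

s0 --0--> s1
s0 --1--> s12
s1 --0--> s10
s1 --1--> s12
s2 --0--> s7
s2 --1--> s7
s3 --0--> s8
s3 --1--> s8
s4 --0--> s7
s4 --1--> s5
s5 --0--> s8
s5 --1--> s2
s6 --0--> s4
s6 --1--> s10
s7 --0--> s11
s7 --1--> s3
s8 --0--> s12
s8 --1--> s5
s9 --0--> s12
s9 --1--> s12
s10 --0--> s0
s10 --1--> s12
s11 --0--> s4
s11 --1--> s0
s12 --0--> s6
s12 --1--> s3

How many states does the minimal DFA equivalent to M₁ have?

Reachable states from the start: {s0,s1,s2,s3,s4,s5,s6,s7,s8,s10,s11,s12}. Unreachable: {s9} — drop them.
P0 = {s0,s1,s2,s3,s4,s5,s7,s8,s10,s12} | {s6,s11}.
Refine {s0,s1,s2,s3,s4,s5,s7,s8,s10,s12} on symbol 0: members go to different blocks, giving {s0,s1,s2,s3,s4,s5,s8,s10} and {s7,s12}.
On input 0, block {s0,s1,s2,s3,s4,s5,s8,s10} splits into {s0,s1,s3,s5,s10} and {s2,s4,s8}.
On input 0, block {s0,s1,s3,s5,s10} splits into {s0,s1,s10} and {s3,s5}.
Refine {s2,s4,s8} on symbol 1: members go to different blocks, giving {s4,s8} and {s2}.
Split {s3,s5} by δ(·,1) → {s3} and {s5}.
The partition is now stable with 7 blocks: {s0,s1,s10} | {s6,s11} | {s7,s12} | {s4,s8} | {s3} | {s2} | {s5}.

7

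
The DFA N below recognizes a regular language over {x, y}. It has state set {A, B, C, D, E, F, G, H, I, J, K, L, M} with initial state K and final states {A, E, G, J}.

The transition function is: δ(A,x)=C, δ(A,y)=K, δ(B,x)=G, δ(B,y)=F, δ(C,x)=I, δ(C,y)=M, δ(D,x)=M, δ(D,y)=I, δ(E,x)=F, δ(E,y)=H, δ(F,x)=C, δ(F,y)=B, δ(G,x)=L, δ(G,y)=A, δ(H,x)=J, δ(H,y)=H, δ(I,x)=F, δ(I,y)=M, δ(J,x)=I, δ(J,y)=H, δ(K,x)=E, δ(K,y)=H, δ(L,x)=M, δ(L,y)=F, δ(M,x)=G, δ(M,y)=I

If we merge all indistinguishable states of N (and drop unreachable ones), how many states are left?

First remove the unreachable states {D}; 12 states remain.
P0 = {A,E,G,J} | {B,C,F,H,I,K,L,M}.
Split {A,E,G,J} by δ(·,y) → {A,E,J} and {G}.
Refine {B,C,F,H,I,K,L,M} on symbol x: members go to different blocks, giving {C,F,I,L} and {B,M} and {H,K}.
On input x, block {C,F,I,L} splits into {C,F,I} and {L}.
The partition is now stable with 6 blocks: {A,E,J} | {C,F,I} | {G} | {B,M} | {H,K} | {L}.

6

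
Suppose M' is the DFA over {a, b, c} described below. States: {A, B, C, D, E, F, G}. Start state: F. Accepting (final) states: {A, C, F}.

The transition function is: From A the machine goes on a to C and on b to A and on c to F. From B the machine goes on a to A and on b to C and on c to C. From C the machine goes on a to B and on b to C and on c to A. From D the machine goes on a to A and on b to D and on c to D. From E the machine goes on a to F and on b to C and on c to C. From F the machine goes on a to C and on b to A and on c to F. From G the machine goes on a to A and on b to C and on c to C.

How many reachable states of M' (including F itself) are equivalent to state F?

First remove the unreachable states {D,E,G}; 4 states remain.
P0 = {A,C,F} | {B}.
Split {A,C,F} by δ(·,a) → {A,F} and {C}.
Stable partition: {A,F} | {B} | {C} — 3 equivalence classes.
State F belongs to the block {A,F}, which has 2 states.

2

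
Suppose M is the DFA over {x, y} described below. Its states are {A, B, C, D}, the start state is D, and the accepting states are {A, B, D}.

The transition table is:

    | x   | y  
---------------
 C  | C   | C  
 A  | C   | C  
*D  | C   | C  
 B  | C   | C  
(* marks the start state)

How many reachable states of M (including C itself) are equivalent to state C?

1

Reachable states from the start: {C,D}. Unreachable: {A,B} — drop them.
P0 = {D} | {C}.
No further refinement is possible. Final partition (2 blocks): {D} | {C}.
State C belongs to the block {C}, which has 1 states.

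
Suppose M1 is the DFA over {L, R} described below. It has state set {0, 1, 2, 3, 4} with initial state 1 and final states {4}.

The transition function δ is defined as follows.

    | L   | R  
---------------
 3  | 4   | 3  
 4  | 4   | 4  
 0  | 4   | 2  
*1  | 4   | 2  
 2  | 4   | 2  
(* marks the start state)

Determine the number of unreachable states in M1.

2

Starting at 1 and following transitions, the reachable set is {1, 2, 4}. That leaves 0, 3 unreachable — 2 in total.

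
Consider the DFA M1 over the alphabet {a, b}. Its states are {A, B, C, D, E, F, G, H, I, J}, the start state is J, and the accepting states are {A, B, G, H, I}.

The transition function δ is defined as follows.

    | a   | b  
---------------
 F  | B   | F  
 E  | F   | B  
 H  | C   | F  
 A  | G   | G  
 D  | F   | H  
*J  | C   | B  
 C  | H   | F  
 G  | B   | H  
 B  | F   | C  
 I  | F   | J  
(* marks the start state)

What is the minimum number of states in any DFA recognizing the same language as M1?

3

Reachable states from the start: {B,C,F,H,J}. Unreachable: {A,D,E,G,I} — drop them.
P0 = {B,H} | {C,F,J}.
On input a, block {C,F,J} splits into {C,F} and {J}.
No further refinement is possible. Final partition (3 blocks): {B,H} | {C,F} | {J}.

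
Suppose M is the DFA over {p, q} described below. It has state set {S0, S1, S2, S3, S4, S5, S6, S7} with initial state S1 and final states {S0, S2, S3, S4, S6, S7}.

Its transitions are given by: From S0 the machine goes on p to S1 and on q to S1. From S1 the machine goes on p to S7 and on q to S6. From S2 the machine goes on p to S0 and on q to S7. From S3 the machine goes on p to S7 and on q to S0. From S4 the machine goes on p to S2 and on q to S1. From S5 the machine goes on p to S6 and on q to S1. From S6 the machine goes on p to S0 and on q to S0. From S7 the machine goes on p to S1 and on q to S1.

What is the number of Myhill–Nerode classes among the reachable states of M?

States {S2,S3,S4,S5} cannot be reached from the start state, so discard them.
Start with accepting vs non-accepting: {S0,S6,S7} | {S1}.
On input p, block {S0,S6,S7} splits into {S0,S7} and {S6}.
Stable partition: {S0,S7} | {S1} | {S6} — 3 equivalence classes.

3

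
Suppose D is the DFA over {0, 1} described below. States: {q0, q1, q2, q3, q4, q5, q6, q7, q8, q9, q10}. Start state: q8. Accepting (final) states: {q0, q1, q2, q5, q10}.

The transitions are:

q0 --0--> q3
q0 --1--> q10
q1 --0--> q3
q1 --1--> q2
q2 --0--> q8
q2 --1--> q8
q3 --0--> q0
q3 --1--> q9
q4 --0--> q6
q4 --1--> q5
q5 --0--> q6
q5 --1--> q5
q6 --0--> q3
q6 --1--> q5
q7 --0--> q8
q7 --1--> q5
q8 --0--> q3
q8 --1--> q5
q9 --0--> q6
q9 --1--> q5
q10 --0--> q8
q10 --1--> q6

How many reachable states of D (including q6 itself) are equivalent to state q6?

2

Reachable states from the start: {q0,q3,q5,q6,q8,q9,q10}. Unreachable: {q1,q2,q4,q7} — drop them.
P0 = {q0,q5,q10} | {q3,q6,q8,q9}.
On input 1, block {q0,q5,q10} splits into {q0,q5} and {q10}.
Refine {q0,q5} on symbol 1: members go to different blocks, giving {q0} and {q5}.
Refine {q3,q6,q8,q9} on symbol 0: members go to different blocks, giving {q6,q8,q9} and {q3}.
Refine {q6,q8,q9} on symbol 0: members go to different blocks, giving {q6,q8} and {q9}.
Stable partition: {q0} | {q6,q8} | {q10} | {q5} | {q3} | {q9} — 6 equivalence classes.
The equivalence class containing q6 is {q6,q8}, of size 2.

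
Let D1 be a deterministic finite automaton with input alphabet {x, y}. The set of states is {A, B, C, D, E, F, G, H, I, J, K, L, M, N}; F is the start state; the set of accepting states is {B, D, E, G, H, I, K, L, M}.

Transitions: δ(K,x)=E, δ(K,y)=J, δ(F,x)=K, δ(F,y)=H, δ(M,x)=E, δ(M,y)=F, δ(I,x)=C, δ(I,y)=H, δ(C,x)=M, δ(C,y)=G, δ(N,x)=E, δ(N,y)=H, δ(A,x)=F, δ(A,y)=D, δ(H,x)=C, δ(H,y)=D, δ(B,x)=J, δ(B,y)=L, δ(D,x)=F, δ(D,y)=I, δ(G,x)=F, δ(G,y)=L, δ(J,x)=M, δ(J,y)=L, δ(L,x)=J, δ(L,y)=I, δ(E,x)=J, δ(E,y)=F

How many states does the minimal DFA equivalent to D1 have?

4

States {A,B,N} cannot be reached from the start state, so discard them.
Initial partition by acceptance: {D,E,G,H,I,K,L,M} | {C,F,J}.
On input x, block {D,E,G,H,I,K,L,M} splits into {D,E,G,H,I,L} and {K,M}.
Refine {D,E,G,H,I,L} on symbol y: members go to different blocks, giving {D,G,H,I,L} and {E}.
Stable partition: {D,G,H,I,L} | {C,F,J} | {K,M} | {E} — 4 equivalence classes.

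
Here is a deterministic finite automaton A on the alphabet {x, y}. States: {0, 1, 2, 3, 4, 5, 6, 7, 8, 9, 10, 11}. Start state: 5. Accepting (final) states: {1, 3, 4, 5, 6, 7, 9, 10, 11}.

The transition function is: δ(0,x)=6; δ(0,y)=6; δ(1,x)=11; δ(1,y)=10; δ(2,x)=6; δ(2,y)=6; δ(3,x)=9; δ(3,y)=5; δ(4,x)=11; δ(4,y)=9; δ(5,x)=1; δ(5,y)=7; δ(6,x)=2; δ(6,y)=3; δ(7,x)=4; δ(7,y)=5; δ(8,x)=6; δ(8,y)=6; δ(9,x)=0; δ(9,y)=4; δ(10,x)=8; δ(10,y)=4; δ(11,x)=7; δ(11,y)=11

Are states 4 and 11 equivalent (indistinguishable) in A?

Every state is reachable, so we keep all 12.
Start with accepting vs non-accepting: {1,3,4,5,6,7,9,10,11} | {0,2,8}.
On input x, block {1,3,4,5,6,7,9,10,11} splits into {1,3,4,5,7,11} and {6,9,10}.
Split {1,3,4,5,7,11} by δ(·,x) → {1,4,5,7,11} and {3}.
On input y, block {1,4,5,7,11} splits into {5,7,11} and {1,4}.
Split {5,7,11} by δ(·,x) → {5,7} and {11}.
On input y, block {6,9,10} splits into {9,10} and {6}.
The partition is now stable with 7 blocks: {5,7} | {0,2,8} | {9,10} | {3} | {1,4} | {11} | {6}.
4 and 11 end up in different blocks, so they are distinguishable. For instance, the string 'yx' is accepted from only 11.

No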